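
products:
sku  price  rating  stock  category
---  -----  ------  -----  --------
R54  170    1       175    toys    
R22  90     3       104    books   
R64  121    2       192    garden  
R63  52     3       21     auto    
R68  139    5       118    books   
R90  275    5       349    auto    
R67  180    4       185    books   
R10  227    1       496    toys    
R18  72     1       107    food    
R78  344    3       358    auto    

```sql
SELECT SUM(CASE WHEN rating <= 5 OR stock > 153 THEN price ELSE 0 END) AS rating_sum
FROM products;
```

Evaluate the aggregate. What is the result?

1670

sku=R54: ✓ → 170
sku=R22: ✓ → 90
sku=R64: ✓ → 121
sku=R63: ✓ → 52
sku=R68: ✓ → 139
sku=R90: ✓ → 275
sku=R67: ✓ → 180
sku=R10: ✓ → 227
sku=R18: ✓ → 72
sku=R78: ✓ → 344
rating_sum = 170 + 90 + 121 + 52 + 139 + 275 + 180 + 227 + 72 + 344 = 1670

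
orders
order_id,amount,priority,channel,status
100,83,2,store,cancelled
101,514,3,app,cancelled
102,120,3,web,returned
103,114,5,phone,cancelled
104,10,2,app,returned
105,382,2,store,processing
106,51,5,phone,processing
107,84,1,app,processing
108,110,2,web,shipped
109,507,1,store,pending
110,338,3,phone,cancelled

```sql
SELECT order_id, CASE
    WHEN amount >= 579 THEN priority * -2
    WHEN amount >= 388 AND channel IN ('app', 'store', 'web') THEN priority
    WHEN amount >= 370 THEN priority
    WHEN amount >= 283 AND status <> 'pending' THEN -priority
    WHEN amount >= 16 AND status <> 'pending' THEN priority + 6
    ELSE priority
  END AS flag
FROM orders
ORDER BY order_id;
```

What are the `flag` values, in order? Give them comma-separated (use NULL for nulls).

8, 3, 9, 11, 2, 2, 11, 7, 8, 1, -3

order_id=100: amount >= 16 AND status <> 'pending' → 8
order_id=101: amount >= 388 AND channel IN ('app', 'store', 'web') → 3
order_id=102: amount >= 16 AND status <> 'pending' → 9
order_id=103: amount >= 16 AND status <> 'pending' → 11
order_id=104: ELSE → 2
order_id=105: amount >= 370 → 2
order_id=106: amount >= 16 AND status <> 'pending' → 11
order_id=107: amount >= 16 AND status <> 'pending' → 7
order_id=108: amount >= 16 AND status <> 'pending' → 8
order_id=109: amount >= 388 AND channel IN ('app', 'store', 'web') → 1
order_id=110: amount >= 283 AND status <> 'pending' → -3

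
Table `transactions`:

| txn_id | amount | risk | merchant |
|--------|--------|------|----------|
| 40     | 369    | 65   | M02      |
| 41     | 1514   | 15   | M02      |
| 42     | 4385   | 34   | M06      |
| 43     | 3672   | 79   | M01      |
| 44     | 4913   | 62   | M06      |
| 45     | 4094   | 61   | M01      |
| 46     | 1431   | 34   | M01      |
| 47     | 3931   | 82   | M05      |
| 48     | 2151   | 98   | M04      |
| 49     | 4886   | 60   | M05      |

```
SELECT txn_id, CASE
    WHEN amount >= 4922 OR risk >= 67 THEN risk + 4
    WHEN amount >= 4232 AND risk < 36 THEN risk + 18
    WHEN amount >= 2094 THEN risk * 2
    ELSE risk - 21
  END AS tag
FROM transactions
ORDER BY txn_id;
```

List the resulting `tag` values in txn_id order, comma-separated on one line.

txn_id=40: ELSE → 44
txn_id=41: ELSE → -6
txn_id=42: amount >= 4232 AND risk < 36 → 52
txn_id=43: amount >= 4922 OR risk >= 67 → 83
txn_id=44: amount >= 2094 → 124
txn_id=45: amount >= 2094 → 122
txn_id=46: ELSE → 13
txn_id=47: amount >= 4922 OR risk >= 67 → 86
txn_id=48: amount >= 4922 OR risk >= 67 → 102
txn_id=49: amount >= 2094 → 120

44, -6, 52, 83, 124, 122, 13, 86, 102, 120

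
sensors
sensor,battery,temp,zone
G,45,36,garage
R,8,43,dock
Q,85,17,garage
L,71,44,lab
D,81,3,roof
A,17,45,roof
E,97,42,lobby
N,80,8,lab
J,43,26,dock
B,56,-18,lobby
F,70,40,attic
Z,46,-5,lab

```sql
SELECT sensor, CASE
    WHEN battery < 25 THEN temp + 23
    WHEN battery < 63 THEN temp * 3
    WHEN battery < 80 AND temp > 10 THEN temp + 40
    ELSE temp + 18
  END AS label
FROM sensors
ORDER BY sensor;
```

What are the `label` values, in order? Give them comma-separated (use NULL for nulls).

sensor=A: battery < 25 → 68
sensor=B: battery < 63 → -54
sensor=D: ELSE → 21
sensor=E: ELSE → 60
sensor=F: battery < 80 AND temp > 10 → 80
sensor=G: battery < 63 → 108
sensor=J: battery < 63 → 78
sensor=L: battery < 80 AND temp > 10 → 84
sensor=N: ELSE → 26
sensor=Q: ELSE → 35
sensor=R: battery < 25 → 66
sensor=Z: battery < 63 → -15

68, -54, 21, 60, 80, 108, 78, 84, 26, 35, 66, -15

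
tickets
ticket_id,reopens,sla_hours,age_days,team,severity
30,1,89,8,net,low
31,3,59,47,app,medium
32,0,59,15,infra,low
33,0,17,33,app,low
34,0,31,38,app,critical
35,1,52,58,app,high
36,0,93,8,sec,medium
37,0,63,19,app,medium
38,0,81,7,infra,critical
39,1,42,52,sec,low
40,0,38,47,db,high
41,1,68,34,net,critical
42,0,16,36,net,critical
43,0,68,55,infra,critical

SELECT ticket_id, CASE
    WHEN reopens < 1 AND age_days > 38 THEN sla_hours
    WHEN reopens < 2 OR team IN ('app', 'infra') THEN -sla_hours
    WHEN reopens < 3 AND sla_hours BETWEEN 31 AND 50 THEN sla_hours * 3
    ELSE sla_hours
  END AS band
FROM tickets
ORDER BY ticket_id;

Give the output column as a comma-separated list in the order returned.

-89, -59, -59, -17, -31, -52, -93, -63, -81, -42, 38, -68, -16, 68

ticket_id=30: reopens < 2 OR team IN ('app', 'infra') → -89
ticket_id=31: reopens < 2 OR team IN ('app', 'infra') → -59
ticket_id=32: reopens < 2 OR team IN ('app', 'infra') → -59
ticket_id=33: reopens < 2 OR team IN ('app', 'infra') → -17
ticket_id=34: reopens < 2 OR team IN ('app', 'infra') → -31
ticket_id=35: reopens < 2 OR team IN ('app', 'infra') → -52
ticket_id=36: reopens < 2 OR team IN ('app', 'infra') → -93
ticket_id=37: reopens < 2 OR team IN ('app', 'infra') → -63
ticket_id=38: reopens < 2 OR team IN ('app', 'infra') → -81
ticket_id=39: reopens < 2 OR team IN ('app', 'infra') → -42
ticket_id=40: reopens < 1 AND age_days > 38 → 38
ticket_id=41: reopens < 2 OR team IN ('app', 'infra') → -68
ticket_id=42: reopens < 2 OR team IN ('app', 'infra') → -16
ticket_id=43: reopens < 1 AND age_days > 38 → 68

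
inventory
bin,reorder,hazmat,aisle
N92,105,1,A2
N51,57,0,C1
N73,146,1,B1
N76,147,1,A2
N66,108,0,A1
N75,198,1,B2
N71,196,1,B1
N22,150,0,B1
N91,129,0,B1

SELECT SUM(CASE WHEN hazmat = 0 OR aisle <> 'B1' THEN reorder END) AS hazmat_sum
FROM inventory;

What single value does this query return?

bin=N92: ✓ → 105
bin=N51: ✓ → 57
bin=N73: ✗
bin=N76: ✓ → 147
bin=N66: ✓ → 108
bin=N75: ✓ → 198
bin=N71: ✗
bin=N22: ✓ → 150
bin=N91: ✓ → 129
hazmat_sum = 105 + 57 + 147 + 108 + 198 + 150 + 129 = 894

894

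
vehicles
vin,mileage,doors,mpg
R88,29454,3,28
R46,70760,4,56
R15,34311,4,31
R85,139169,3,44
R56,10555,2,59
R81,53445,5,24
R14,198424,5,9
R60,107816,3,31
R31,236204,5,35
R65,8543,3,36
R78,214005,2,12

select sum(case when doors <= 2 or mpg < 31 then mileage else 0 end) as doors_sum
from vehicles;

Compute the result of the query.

505883

vin=R88: ✓ → 29454
vin=R46: ✗
vin=R15: ✗
vin=R85: ✗
vin=R56: ✓ → 10555
vin=R81: ✓ → 53445
vin=R14: ✓ → 198424
vin=R60: ✗
vin=R31: ✗
vin=R65: ✗
vin=R78: ✓ → 214005
doors_sum = 29454 + 10555 + 53445 + 198424 + 214005 = 505883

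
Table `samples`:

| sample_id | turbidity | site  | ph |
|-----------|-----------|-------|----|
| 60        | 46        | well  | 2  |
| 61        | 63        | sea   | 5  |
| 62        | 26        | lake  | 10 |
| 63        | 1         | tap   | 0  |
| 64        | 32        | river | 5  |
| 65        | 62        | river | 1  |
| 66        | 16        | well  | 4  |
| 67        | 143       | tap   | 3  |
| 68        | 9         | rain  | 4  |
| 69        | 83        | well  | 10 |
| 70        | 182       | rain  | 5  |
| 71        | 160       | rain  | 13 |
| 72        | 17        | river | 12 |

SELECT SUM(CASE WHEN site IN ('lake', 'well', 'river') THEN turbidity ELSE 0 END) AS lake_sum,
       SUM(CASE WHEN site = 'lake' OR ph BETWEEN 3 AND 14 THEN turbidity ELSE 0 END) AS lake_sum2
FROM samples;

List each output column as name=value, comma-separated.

lake_sum=282, lake_sum2=731

[lake_sum: site IN ('lake', 'well', 'river')]
sample_id=60: ✓ → 46
sample_id=61: ✗
sample_id=62: ✓ → 26
sample_id=63: ✗
sample_id=64: ✓ → 32
sample_id=65: ✓ → 62
sample_id=66: ✓ → 16
sample_id=67: ✗
sample_id=68: ✗
sample_id=69: ✓ → 83
sample_id=70: ✗
sample_id=71: ✗
sample_id=72: ✓ → 17
lake_sum = 46 + 26 + 32 + 62 + 16 + 83 + 17 = 282
—
[lake_sum2: site = 'lake' OR ph BETWEEN 3 AND 14]
sample_id=60: ✗
sample_id=61: ✓ → 63
sample_id=62: ✓ → 26
sample_id=63: ✗
sample_id=64: ✓ → 32
sample_id=65: ✗
sample_id=66: ✓ → 16
sample_id=67: ✓ → 143
sample_id=68: ✓ → 9
sample_id=69: ✓ → 83
sample_id=70: ✓ → 182
sample_id=71: ✓ → 160
sample_id=72: ✓ → 17
lake_sum2 = 63 + 26 + 32 + 16 + 143 + 9 + 83 + 182 + 160 + 17 = 731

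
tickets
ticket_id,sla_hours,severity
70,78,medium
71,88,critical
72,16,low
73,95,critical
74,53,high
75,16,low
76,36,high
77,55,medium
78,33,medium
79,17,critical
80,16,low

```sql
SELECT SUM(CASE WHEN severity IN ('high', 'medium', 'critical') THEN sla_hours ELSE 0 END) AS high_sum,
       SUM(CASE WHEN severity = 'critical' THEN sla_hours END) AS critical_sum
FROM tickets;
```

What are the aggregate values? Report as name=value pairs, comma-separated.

high_sum=455, critical_sum=200

[high_sum: severity IN ('high', 'medium', 'critical')]
ticket_id=70: ✓ → 78
ticket_id=71: ✓ → 88
ticket_id=72: ✗
ticket_id=73: ✓ → 95
ticket_id=74: ✓ → 53
ticket_id=75: ✗
ticket_id=76: ✓ → 36
ticket_id=77: ✓ → 55
ticket_id=78: ✓ → 33
ticket_id=79: ✓ → 17
ticket_id=80: ✗
high_sum = 78 + 88 + 95 + 53 + 36 + 55 + 33 + 17 = 455
—
[critical_sum: severity = 'critical']
ticket_id=70: ✗
ticket_id=71: ✓ → 88
ticket_id=72: ✗
ticket_id=73: ✓ → 95
ticket_id=74: ✗
ticket_id=75: ✗
ticket_id=76: ✗
ticket_id=77: ✗
ticket_id=78: ✗
ticket_id=79: ✓ → 17
ticket_id=80: ✗
critical_sum = 88 + 95 + 17 = 200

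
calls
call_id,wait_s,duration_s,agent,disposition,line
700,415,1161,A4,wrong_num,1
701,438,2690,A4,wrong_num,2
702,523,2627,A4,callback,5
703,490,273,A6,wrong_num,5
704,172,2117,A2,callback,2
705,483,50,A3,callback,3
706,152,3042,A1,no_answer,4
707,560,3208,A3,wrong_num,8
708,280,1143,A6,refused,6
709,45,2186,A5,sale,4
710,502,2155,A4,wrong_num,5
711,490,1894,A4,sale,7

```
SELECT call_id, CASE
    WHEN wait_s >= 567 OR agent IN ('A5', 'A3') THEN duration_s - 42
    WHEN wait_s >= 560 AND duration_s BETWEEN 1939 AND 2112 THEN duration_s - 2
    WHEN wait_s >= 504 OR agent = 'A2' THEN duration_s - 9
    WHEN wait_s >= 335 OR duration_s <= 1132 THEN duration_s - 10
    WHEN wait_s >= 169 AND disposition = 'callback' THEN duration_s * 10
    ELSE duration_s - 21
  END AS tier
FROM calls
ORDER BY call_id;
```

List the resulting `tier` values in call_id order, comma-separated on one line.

call_id=700: wait_s >= 335 OR duration_s <= 1132 → 1151
call_id=701: wait_s >= 335 OR duration_s <= 1132 → 2680
call_id=702: wait_s >= 504 OR agent = 'A2' → 2618
call_id=703: wait_s >= 335 OR duration_s <= 1132 → 263
call_id=704: wait_s >= 504 OR agent = 'A2' → 2108
call_id=705: wait_s >= 567 OR agent IN ('A5', 'A3') → 8
call_id=706: ELSE → 3021
call_id=707: wait_s >= 567 OR agent IN ('A5', 'A3') → 3166
call_id=708: ELSE → 1122
call_id=709: wait_s >= 567 OR agent IN ('A5', 'A3') → 2144
call_id=710: wait_s >= 335 OR duration_s <= 1132 → 2145
call_id=711: wait_s >= 335 OR duration_s <= 1132 → 1884

1151, 2680, 2618, 263, 2108, 8, 3021, 3166, 1122, 2144, 2145, 1884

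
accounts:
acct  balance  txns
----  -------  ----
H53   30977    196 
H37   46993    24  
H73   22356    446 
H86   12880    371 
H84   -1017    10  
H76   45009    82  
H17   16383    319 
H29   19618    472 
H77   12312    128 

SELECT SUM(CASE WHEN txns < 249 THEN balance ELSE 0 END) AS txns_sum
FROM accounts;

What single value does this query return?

acct=H53: ✓ → 30977
acct=H37: ✓ → 46993
acct=H73: ✗
acct=H86: ✗
acct=H84: ✓ → -1017
acct=H76: ✓ → 45009
acct=H17: ✗
acct=H29: ✗
acct=H77: ✓ → 12312
txns_sum = 30977 + 46993 + -1017 + 45009 + 12312 = 134274

134274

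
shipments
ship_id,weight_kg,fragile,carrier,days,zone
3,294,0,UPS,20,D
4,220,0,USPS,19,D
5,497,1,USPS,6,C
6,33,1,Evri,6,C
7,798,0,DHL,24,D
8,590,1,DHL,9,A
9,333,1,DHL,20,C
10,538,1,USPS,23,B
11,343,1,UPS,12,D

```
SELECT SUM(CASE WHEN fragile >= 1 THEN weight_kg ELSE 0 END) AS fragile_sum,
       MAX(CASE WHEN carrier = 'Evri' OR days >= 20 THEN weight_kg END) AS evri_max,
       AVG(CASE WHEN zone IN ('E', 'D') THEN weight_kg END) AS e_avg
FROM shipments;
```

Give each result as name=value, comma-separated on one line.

fragile_sum=2334, evri_max=798, e_avg=413.75

[fragile_sum: fragile >= 1]
ship_id=3: ✗
ship_id=4: ✗
ship_id=5: ✓ → 497
ship_id=6: ✓ → 33
ship_id=7: ✗
ship_id=8: ✓ → 590
ship_id=9: ✓ → 333
ship_id=10: ✓ → 538
ship_id=11: ✓ → 343
fragile_sum = 497 + 33 + 590 + 333 + 538 + 343 = 2334
—
[evri_max: carrier = 'Evri' OR days >= 20]
ship_id=3: ✓ → 294
ship_id=4: ✗
ship_id=5: ✗
ship_id=6: ✓ → 33
ship_id=7: ✓ → 798
ship_id=8: ✗
ship_id=9: ✓ → 333
ship_id=10: ✓ → 538
ship_id=11: ✗
evri_max = MAX(294, 33, 798, 333, 538) = 798
—
[e_avg: zone IN ('E', 'D')]
ship_id=3: ✓ → 294
ship_id=4: ✓ → 220
ship_id=5: ✗
ship_id=6: ✗
ship_id=7: ✓ → 798
ship_id=8: ✗
ship_id=9: ✗
ship_id=10: ✗
ship_id=11: ✓ → 343
e_avg = (294 + 220 + 798 + 343) / 4 = 413.75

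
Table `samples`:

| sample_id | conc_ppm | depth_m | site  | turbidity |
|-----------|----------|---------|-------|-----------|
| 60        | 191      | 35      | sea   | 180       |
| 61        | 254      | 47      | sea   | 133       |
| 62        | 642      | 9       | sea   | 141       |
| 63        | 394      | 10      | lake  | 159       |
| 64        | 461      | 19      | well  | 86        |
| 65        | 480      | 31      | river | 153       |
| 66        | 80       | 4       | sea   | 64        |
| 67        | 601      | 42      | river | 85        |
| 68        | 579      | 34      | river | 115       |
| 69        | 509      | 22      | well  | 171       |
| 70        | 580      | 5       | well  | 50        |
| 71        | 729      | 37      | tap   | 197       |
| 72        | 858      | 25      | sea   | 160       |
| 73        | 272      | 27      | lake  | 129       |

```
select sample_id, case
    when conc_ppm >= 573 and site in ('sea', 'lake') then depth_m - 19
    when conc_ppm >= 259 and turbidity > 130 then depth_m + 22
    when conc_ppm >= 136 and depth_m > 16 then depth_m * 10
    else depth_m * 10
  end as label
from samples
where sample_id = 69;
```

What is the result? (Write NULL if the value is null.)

44

sample_id = 69: conc_ppm=509, depth_m=22, site=well, turbidity=171.
conc_ppm >= 573 and site in ('sea', 'lake') → false
conc_ppm >= 259 and turbidity > 130 → true → 44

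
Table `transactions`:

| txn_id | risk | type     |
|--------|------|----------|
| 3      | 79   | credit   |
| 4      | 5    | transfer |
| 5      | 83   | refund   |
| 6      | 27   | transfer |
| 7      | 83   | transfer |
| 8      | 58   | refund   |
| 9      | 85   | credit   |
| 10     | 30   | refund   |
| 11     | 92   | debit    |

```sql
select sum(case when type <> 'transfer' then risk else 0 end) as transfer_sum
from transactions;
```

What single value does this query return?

427

txn_id=3: ✓ → 79
txn_id=4: ✗
txn_id=5: ✓ → 83
txn_id=6: ✗
txn_id=7: ✗
txn_id=8: ✓ → 58
txn_id=9: ✓ → 85
txn_id=10: ✓ → 30
txn_id=11: ✓ → 92
transfer_sum = 79 + 83 + 58 + 85 + 30 + 92 = 427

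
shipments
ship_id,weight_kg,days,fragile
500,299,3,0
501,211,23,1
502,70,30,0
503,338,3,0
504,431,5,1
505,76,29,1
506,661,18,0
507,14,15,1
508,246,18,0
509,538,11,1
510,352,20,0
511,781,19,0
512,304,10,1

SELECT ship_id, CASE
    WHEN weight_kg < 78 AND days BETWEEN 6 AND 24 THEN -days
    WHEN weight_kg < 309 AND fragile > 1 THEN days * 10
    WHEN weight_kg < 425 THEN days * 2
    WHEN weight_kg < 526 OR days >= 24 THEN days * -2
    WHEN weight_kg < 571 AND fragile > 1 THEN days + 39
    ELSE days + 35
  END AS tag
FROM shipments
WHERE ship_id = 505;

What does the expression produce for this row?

ship_id = 505: weight_kg=76, days=29, fragile=1.
weight_kg < 78 AND days BETWEEN 6 AND 24 → false
weight_kg < 309 AND fragile > 1 → false
weight_kg < 425 → true → 58

58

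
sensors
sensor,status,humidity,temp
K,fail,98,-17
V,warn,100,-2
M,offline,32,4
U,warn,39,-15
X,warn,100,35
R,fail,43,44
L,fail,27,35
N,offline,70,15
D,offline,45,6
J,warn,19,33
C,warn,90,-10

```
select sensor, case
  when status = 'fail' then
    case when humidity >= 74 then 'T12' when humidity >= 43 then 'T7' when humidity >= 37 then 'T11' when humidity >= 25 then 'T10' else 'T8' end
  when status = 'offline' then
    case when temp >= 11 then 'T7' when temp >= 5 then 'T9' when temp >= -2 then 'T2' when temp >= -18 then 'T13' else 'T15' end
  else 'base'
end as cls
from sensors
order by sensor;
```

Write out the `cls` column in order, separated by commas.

sensor=C: status='warn' → outer ELSE → base
sensor=D: status='offline' → inner[temp >= 5] → T9
sensor=J: status='warn' → outer ELSE → base
sensor=K: status='fail' → inner[humidity >= 74] → T12
sensor=L: status='fail' → inner[humidity >= 25] → T10
sensor=M: status='offline' → inner[temp >= -2] → T2
sensor=N: status='offline' → inner[temp >= 11] → T7
sensor=R: status='fail' → inner[humidity >= 43] → T7
sensor=U: status='warn' → outer ELSE → base
sensor=V: status='warn' → outer ELSE → base
sensor=X: status='warn' → outer ELSE → base

base, T9, base, T12, T10, T2, T7, T7, base, base, base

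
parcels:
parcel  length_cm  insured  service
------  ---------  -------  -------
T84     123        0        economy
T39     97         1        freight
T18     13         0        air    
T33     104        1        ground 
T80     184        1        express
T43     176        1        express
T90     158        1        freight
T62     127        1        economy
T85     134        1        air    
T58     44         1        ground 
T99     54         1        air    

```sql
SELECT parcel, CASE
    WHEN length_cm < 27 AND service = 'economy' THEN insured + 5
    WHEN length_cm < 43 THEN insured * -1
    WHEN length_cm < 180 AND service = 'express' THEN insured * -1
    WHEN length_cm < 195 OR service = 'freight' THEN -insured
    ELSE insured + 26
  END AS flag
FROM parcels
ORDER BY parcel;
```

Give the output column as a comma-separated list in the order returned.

parcel=T18: length_cm < 43 → 0
parcel=T33: length_cm < 195 OR service = 'freight' → -1
parcel=T39: length_cm < 195 OR service = 'freight' → -1
parcel=T43: length_cm < 180 AND service = 'express' → -1
parcel=T58: length_cm < 195 OR service = 'freight' → -1
parcel=T62: length_cm < 195 OR service = 'freight' → -1
parcel=T80: length_cm < 195 OR service = 'freight' → -1
parcel=T84: length_cm < 195 OR service = 'freight' → 0
parcel=T85: length_cm < 195 OR service = 'freight' → -1
parcel=T90: length_cm < 195 OR service = 'freight' → -1
parcel=T99: length_cm < 195 OR service = 'freight' → -1

0, -1, -1, -1, -1, -1, -1, 0, -1, -1, -1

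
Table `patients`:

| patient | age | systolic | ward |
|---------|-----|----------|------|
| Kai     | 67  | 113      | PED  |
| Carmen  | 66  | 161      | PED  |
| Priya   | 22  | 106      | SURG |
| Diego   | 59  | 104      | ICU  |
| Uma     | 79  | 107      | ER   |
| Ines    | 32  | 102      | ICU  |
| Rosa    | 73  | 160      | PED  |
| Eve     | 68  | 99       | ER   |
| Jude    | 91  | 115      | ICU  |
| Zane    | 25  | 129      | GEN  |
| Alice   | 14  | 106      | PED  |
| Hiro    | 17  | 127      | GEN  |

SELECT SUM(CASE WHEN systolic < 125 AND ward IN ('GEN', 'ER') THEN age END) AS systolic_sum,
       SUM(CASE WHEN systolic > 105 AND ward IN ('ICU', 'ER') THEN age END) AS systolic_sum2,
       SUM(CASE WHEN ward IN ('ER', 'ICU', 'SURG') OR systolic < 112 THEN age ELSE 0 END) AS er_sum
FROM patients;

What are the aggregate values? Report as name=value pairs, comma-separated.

systolic_sum=147, systolic_sum2=170, er_sum=365

[systolic_sum: systolic < 125 AND ward IN ('GEN', 'ER')]
patient=Kai: ✗
patient=Carmen: ✗
patient=Priya: ✗
patient=Diego: ✗
patient=Uma: ✓ → 79
patient=Ines: ✗
patient=Rosa: ✗
patient=Eve: ✓ → 68
patient=Jude: ✗
patient=Zane: ✗
patient=Alice: ✗
patient=Hiro: ✗
systolic_sum = 79 + 68 = 147
—
[systolic_sum2: systolic > 105 AND ward IN ('ICU', 'ER')]
patient=Kai: ✗
patient=Carmen: ✗
patient=Priya: ✗
patient=Diego: ✗
patient=Uma: ✓ → 79
patient=Ines: ✗
patient=Rosa: ✗
patient=Eve: ✗
patient=Jude: ✓ → 91
patient=Zane: ✗
patient=Alice: ✗
patient=Hiro: ✗
systolic_sum2 = 79 + 91 = 170
—
[er_sum: ward IN ('ER', 'ICU', 'SURG') OR systolic < 112]
patient=Kai: ✗
patient=Carmen: ✗
patient=Priya: ✓ → 22
patient=Diego: ✓ → 59
patient=Uma: ✓ → 79
patient=Ines: ✓ → 32
patient=Rosa: ✗
patient=Eve: ✓ → 68
patient=Jude: ✓ → 91
patient=Zane: ✗
patient=Alice: ✓ → 14
patient=Hiro: ✗
er_sum = 22 + 59 + 79 + 32 + 68 + 91 + 14 = 365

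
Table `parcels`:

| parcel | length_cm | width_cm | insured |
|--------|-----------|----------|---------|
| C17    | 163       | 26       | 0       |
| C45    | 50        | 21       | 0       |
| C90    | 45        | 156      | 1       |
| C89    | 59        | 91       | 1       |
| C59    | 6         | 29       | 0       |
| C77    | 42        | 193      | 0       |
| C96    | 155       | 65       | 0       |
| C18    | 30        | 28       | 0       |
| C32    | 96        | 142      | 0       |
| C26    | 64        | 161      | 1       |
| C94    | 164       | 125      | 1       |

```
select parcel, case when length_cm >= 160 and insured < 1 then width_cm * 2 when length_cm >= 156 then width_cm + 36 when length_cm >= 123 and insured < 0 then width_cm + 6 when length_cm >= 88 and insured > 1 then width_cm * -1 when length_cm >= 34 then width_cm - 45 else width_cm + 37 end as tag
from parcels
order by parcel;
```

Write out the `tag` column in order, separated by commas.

52, 65, 116, 97, -24, 66, 148, 46, 111, 161, 20

parcel=C17: length_cm >= 160 and insured < 1 → 52
parcel=C18: ELSE → 65
parcel=C26: length_cm >= 34 → 116
parcel=C32: length_cm >= 34 → 97
parcel=C45: length_cm >= 34 → -24
parcel=C59: ELSE → 66
parcel=C77: length_cm >= 34 → 148
parcel=C89: length_cm >= 34 → 46
parcel=C90: length_cm >= 34 → 111
parcel=C94: length_cm >= 156 → 161
parcel=C96: length_cm >= 34 → 20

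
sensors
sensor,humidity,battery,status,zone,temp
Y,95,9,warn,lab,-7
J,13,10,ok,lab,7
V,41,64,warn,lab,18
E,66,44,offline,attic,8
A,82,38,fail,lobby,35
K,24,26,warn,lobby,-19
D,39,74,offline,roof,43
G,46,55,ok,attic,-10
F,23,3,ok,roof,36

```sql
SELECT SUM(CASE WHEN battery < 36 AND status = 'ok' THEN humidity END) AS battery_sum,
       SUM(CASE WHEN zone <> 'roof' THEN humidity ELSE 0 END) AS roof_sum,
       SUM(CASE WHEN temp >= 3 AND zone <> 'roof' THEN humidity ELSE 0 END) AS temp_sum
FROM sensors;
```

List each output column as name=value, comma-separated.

battery_sum=36, roof_sum=367, temp_sum=202

[battery_sum: battery < 36 AND status = 'ok']
sensor=Y: ✗
sensor=J: ✓ → 13
sensor=V: ✗
sensor=E: ✗
sensor=A: ✗
sensor=K: ✗
sensor=D: ✗
sensor=G: ✗
sensor=F: ✓ → 23
battery_sum = 13 + 23 = 36
—
[roof_sum: zone <> 'roof']
sensor=Y: ✓ → 95
sensor=J: ✓ → 13
sensor=V: ✓ → 41
sensor=E: ✓ → 66
sensor=A: ✓ → 82
sensor=K: ✓ → 24
sensor=D: ✗
sensor=G: ✓ → 46
sensor=F: ✗
roof_sum = 95 + 13 + 41 + 66 + 82 + 24 + 46 = 367
—
[temp_sum: temp >= 3 AND zone <> 'roof']
sensor=Y: ✗
sensor=J: ✓ → 13
sensor=V: ✓ → 41
sensor=E: ✓ → 66
sensor=A: ✓ → 82
sensor=K: ✗
sensor=D: ✗
sensor=G: ✗
sensor=F: ✗
temp_sum = 13 + 41 + 66 + 82 = 202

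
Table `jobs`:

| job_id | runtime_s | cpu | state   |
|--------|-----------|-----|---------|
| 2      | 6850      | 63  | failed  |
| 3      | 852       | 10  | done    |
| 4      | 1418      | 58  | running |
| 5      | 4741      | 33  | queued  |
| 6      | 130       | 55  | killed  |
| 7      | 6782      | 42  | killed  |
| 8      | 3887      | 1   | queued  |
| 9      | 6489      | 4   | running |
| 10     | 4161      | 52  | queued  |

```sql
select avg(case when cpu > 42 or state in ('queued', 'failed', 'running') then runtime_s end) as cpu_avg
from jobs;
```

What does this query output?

3953.7142857143

job_id=2: ✓ → 6850
job_id=3: ✗
job_id=4: ✓ → 1418
job_id=5: ✓ → 4741
job_id=6: ✓ → 130
job_id=7: ✗
job_id=8: ✓ → 3887
job_id=9: ✓ → 6489
job_id=10: ✓ → 4161
cpu_avg = (6850 + 1418 + 4741 + 130 + 3887 + 6489 + 4161) / 7 = 3953.7142857143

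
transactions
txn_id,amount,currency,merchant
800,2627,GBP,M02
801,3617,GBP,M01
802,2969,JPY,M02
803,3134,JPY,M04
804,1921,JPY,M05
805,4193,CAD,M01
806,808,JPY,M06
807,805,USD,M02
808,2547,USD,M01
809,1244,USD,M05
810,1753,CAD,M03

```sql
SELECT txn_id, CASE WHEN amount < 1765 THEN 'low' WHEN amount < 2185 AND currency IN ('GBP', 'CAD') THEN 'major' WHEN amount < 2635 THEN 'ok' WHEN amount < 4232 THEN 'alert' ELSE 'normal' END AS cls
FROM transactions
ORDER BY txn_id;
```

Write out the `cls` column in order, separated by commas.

txn_id=800: amount < 2635 → ok
txn_id=801: amount < 4232 → alert
txn_id=802: amount < 4232 → alert
txn_id=803: amount < 4232 → alert
txn_id=804: amount < 2635 → ok
txn_id=805: amount < 4232 → alert
txn_id=806: amount < 1765 → low
txn_id=807: amount < 1765 → low
txn_id=808: amount < 2635 → ok
txn_id=809: amount < 1765 → low
txn_id=810: amount < 1765 → low

ok, alert, alert, alert, ok, alert, low, low, ok, low, low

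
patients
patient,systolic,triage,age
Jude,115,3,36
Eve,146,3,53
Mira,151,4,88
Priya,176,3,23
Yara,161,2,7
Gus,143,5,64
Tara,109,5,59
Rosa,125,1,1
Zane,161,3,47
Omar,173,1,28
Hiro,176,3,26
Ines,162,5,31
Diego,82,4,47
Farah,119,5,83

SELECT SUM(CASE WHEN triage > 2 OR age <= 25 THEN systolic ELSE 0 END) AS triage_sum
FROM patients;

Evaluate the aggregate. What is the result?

patient=Jude: ✓ → 115
patient=Eve: ✓ → 146
patient=Mira: ✓ → 151
patient=Priya: ✓ → 176
patient=Yara: ✓ → 161
patient=Gus: ✓ → 143
patient=Tara: ✓ → 109
patient=Rosa: ✓ → 125
patient=Zane: ✓ → 161
patient=Omar: ✗
patient=Hiro: ✓ → 176
patient=Ines: ✓ → 162
patient=Diego: ✓ → 82
patient=Farah: ✓ → 119
triage_sum = 115 + 146 + 151 + 176 + 161 + 143 + 109 + 125 + 161 + 176 + 162 + 82 + 119 = 1826

1826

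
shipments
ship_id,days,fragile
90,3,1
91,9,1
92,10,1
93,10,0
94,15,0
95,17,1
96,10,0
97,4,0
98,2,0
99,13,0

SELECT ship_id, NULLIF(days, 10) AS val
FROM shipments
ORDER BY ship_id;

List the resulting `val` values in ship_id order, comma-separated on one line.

ship_id=90: days=3 vs 10: differ → 3
ship_id=91: days=9 vs 10: differ → 9
ship_id=92: days=10 vs 10: equal → NULL
ship_id=93: days=10 vs 10: equal → NULL
ship_id=94: days=15 vs 10: differ → 15
ship_id=95: days=17 vs 10: differ → 17
ship_id=96: days=10 vs 10: equal → NULL
ship_id=97: days=4 vs 10: differ → 4
ship_id=98: days=2 vs 10: differ → 2
ship_id=99: days=13 vs 10: differ → 13

3, 9, NULL, NULL, 15, 17, NULL, 4, 2, 13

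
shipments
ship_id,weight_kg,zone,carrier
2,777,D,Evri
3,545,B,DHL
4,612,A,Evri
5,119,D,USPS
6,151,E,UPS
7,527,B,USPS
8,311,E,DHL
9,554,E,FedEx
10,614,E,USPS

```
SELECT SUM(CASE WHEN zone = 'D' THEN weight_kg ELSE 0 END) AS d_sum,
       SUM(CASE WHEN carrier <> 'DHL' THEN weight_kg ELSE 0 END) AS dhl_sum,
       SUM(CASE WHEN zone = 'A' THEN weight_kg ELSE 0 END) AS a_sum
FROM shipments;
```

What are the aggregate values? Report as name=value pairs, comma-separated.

d_sum=896, dhl_sum=3354, a_sum=612

[d_sum: zone = 'D']
ship_id=2: ✓ → 777
ship_id=3: ✗
ship_id=4: ✗
ship_id=5: ✓ → 119
ship_id=6: ✗
ship_id=7: ✗
ship_id=8: ✗
ship_id=9: ✗
ship_id=10: ✗
d_sum = 777 + 119 = 896
—
[dhl_sum: carrier <> 'DHL']
ship_id=2: ✓ → 777
ship_id=3: ✗
ship_id=4: ✓ → 612
ship_id=5: ✓ → 119
ship_id=6: ✓ → 151
ship_id=7: ✓ → 527
ship_id=8: ✗
ship_id=9: ✓ → 554
ship_id=10: ✓ → 614
dhl_sum = 777 + 612 + 119 + 151 + 527 + 554 + 614 = 3354
—
[a_sum: zone = 'A']
ship_id=2: ✗
ship_id=3: ✗
ship_id=4: ✓ → 612
ship_id=5: ✗
ship_id=6: ✗
ship_id=7: ✗
ship_id=8: ✗
ship_id=9: ✗
ship_id=10: ✗
a_sum = 612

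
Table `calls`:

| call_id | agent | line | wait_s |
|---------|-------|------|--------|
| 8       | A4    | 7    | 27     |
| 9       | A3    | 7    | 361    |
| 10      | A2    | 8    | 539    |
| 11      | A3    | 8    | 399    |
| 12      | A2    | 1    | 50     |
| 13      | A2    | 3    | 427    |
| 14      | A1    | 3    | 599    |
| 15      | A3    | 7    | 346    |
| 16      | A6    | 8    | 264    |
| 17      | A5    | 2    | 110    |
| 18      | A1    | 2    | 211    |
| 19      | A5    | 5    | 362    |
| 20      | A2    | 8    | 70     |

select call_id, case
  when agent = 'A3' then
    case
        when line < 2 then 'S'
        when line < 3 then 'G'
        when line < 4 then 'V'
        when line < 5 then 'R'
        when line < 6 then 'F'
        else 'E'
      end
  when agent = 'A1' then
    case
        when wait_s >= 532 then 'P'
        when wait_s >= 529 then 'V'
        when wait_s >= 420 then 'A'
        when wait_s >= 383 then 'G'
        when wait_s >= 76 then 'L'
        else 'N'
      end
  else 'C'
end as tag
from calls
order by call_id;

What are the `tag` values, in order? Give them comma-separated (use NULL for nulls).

C, E, C, E, C, C, P, E, C, C, L, C, C

call_id=8: agent='A4' → outer ELSE → C
call_id=9: agent='A3' → inner[ELSE] → E
call_id=10: agent='A2' → outer ELSE → C
call_id=11: agent='A3' → inner[ELSE] → E
call_id=12: agent='A2' → outer ELSE → C
call_id=13: agent='A2' → outer ELSE → C
call_id=14: agent='A1' → inner[wait_s >= 532] → P
call_id=15: agent='A3' → inner[ELSE] → E
call_id=16: agent='A6' → outer ELSE → C
call_id=17: agent='A5' → outer ELSE → C
call_id=18: agent='A1' → inner[wait_s >= 76] → L
call_id=19: agent='A5' → outer ELSE → C
call_id=20: agent='A2' → outer ELSE → C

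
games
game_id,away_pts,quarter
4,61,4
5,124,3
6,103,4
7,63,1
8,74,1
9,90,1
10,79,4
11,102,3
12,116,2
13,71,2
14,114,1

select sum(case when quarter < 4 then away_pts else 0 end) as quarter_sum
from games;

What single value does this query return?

754

game_id=4: ✗
game_id=5: ✓ → 124
game_id=6: ✗
game_id=7: ✓ → 63
game_id=8: ✓ → 74
game_id=9: ✓ → 90
game_id=10: ✗
game_id=11: ✓ → 102
game_id=12: ✓ → 116
game_id=13: ✓ → 71
game_id=14: ✓ → 114
quarter_sum = 124 + 63 + 74 + 90 + 102 + 116 + 71 + 114 = 754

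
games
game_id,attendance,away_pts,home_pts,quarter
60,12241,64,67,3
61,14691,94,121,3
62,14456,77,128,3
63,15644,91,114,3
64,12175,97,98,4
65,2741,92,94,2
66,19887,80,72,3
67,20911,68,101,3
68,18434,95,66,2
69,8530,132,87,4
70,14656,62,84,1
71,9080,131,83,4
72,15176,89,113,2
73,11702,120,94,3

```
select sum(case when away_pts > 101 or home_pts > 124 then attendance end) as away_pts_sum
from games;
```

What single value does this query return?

43768

game_id=60: ✗
game_id=61: ✗
game_id=62: ✓ → 14456
game_id=63: ✗
game_id=64: ✗
game_id=65: ✗
game_id=66: ✗
game_id=67: ✗
game_id=68: ✗
game_id=69: ✓ → 8530
game_id=70: ✗
game_id=71: ✓ → 9080
game_id=72: ✗
game_id=73: ✓ → 11702
away_pts_sum = 14456 + 8530 + 9080 + 11702 = 43768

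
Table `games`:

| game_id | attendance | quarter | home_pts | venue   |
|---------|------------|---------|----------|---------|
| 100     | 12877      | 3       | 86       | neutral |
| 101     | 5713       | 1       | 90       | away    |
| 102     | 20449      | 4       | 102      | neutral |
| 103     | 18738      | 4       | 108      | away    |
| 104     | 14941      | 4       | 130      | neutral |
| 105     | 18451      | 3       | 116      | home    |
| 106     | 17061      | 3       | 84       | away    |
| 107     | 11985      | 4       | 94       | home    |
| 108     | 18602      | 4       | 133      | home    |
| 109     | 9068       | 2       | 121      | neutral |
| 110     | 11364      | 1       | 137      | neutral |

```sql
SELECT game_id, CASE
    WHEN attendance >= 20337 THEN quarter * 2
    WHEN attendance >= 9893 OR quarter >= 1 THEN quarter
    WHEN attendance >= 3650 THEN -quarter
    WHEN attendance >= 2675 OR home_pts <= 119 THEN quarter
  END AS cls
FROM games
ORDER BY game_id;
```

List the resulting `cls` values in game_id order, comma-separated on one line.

game_id=100: attendance >= 9893 OR quarter >= 1 → 3
game_id=101: attendance >= 9893 OR quarter >= 1 → 1
game_id=102: attendance >= 20337 → 8
game_id=103: attendance >= 9893 OR quarter >= 1 → 4
game_id=104: attendance >= 9893 OR quarter >= 1 → 4
game_id=105: attendance >= 9893 OR quarter >= 1 → 3
game_id=106: attendance >= 9893 OR quarter >= 1 → 3
game_id=107: attendance >= 9893 OR quarter >= 1 → 4
game_id=108: attendance >= 9893 OR quarter >= 1 → 4
game_id=109: attendance >= 9893 OR quarter >= 1 → 2
game_id=110: attendance >= 9893 OR quarter >= 1 → 1

3, 1, 8, 4, 4, 3, 3, 4, 4, 2, 1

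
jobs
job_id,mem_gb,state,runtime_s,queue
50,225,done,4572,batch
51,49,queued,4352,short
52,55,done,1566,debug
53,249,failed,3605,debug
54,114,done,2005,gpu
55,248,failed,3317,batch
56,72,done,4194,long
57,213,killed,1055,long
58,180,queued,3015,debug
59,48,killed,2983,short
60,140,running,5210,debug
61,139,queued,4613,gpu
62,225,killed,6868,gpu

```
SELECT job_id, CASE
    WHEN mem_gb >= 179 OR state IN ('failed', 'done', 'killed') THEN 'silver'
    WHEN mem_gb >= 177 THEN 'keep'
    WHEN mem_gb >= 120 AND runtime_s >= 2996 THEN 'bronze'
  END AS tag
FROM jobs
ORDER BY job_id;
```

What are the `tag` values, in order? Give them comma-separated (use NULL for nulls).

silver, NULL, silver, silver, silver, silver, silver, silver, silver, silver, bronze, bronze, silver

job_id=50: mem_gb >= 179 OR state IN ('failed', 'done', 'killed') → silver
job_id=51: (no match → NULL) → NULL
job_id=52: mem_gb >= 179 OR state IN ('failed', 'done', 'killed') → silver
job_id=53: mem_gb >= 179 OR state IN ('failed', 'done', 'killed') → silver
job_id=54: mem_gb >= 179 OR state IN ('failed', 'done', 'killed') → silver
job_id=55: mem_gb >= 179 OR state IN ('failed', 'done', 'killed') → silver
job_id=56: mem_gb >= 179 OR state IN ('failed', 'done', 'killed') → silver
job_id=57: mem_gb >= 179 OR state IN ('failed', 'done', 'killed') → silver
job_id=58: mem_gb >= 179 OR state IN ('failed', 'done', 'killed') → silver
job_id=59: mem_gb >= 179 OR state IN ('failed', 'done', 'killed') → silver
job_id=60: mem_gb >= 120 AND runtime_s >= 2996 → bronze
job_id=61: mem_gb >= 120 AND runtime_s >= 2996 → bronze
job_id=62: mem_gb >= 179 OR state IN ('failed', 'done', 'killed') → silver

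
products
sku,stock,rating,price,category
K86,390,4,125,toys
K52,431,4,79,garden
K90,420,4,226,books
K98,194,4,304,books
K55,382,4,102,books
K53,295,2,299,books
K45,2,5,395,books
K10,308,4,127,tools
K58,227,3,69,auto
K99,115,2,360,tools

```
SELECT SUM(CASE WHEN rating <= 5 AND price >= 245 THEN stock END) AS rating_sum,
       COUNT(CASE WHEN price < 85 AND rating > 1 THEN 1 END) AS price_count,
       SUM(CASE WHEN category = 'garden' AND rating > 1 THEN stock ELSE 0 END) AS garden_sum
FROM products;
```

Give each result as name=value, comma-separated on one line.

[rating_sum: rating <= 5 AND price >= 245]
sku=K86: ✗
sku=K52: ✗
sku=K90: ✗
sku=K98: ✓ → 194
sku=K55: ✗
sku=K53: ✓ → 295
sku=K45: ✓ → 2
sku=K10: ✗
sku=K58: ✗
sku=K99: ✓ → 115
rating_sum = 194 + 295 + 2 + 115 = 606
—
[price_count: price < 85 AND rating > 1]
sku=K86: ✗
sku=K52: ✓ → 1
sku=K90: ✗
sku=K98: ✗
sku=K55: ✗
sku=K53: ✗
sku=K45: ✗
sku=K10: ✗
sku=K58: ✓ → 1
sku=K99: ✗
price_count = COUNT(1, 1) = 2
—
[garden_sum: category = 'garden' AND rating > 1]
sku=K86: ✗
sku=K52: ✓ → 431
sku=K90: ✗
sku=K98: ✗
sku=K55: ✗
sku=K53: ✗
sku=K45: ✗
sku=K10: ✗
sku=K58: ✗
sku=K99: ✗
garden_sum = 431

rating_sum=606, price_count=2, garden_sum=431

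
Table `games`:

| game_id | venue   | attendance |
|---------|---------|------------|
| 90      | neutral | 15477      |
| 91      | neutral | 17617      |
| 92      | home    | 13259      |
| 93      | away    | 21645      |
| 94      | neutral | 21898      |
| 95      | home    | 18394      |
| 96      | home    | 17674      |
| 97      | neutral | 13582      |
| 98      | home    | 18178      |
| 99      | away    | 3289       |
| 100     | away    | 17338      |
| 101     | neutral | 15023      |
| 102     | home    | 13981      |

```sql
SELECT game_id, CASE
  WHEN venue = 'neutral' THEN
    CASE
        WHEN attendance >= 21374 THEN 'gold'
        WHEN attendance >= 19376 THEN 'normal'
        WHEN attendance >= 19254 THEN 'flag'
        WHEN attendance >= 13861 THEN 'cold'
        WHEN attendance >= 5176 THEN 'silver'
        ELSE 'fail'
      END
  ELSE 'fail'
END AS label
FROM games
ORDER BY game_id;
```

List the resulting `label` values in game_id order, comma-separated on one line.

game_id=90: venue='neutral' → inner[attendance >= 13861] → cold
game_id=91: venue='neutral' → inner[attendance >= 13861] → cold
game_id=92: venue='home' → outer ELSE → fail
game_id=93: venue='away' → outer ELSE → fail
game_id=94: venue='neutral' → inner[attendance >= 21374] → gold
game_id=95: venue='home' → outer ELSE → fail
game_id=96: venue='home' → outer ELSE → fail
game_id=97: venue='neutral' → inner[attendance >= 5176] → silver
game_id=98: venue='home' → outer ELSE → fail
game_id=99: venue='away' → outer ELSE → fail
game_id=100: venue='away' → outer ELSE → fail
game_id=101: venue='neutral' → inner[attendance >= 13861] → cold
game_id=102: venue='home' → outer ELSE → fail

cold, cold, fail, fail, gold, fail, fail, silver, fail, fail, fail, cold, fail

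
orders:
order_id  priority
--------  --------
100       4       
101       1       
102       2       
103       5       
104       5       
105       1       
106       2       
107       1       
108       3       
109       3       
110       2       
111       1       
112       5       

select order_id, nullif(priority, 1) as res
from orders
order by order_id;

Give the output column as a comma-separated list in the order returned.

order_id=100: priority=4 vs 1: differ → 4
order_id=101: priority=1 vs 1: equal → NULL
order_id=102: priority=2 vs 1: differ → 2
order_id=103: priority=5 vs 1: differ → 5
order_id=104: priority=5 vs 1: differ → 5
order_id=105: priority=1 vs 1: equal → NULL
order_id=106: priority=2 vs 1: differ → 2
order_id=107: priority=1 vs 1: equal → NULL
order_id=108: priority=3 vs 1: differ → 3
order_id=109: priority=3 vs 1: differ → 3
order_id=110: priority=2 vs 1: differ → 2
order_id=111: priority=1 vs 1: equal → NULL
order_id=112: priority=5 vs 1: differ → 5

4, NULL, 2, 5, 5, NULL, 2, NULL, 3, 3, 2, NULL, 5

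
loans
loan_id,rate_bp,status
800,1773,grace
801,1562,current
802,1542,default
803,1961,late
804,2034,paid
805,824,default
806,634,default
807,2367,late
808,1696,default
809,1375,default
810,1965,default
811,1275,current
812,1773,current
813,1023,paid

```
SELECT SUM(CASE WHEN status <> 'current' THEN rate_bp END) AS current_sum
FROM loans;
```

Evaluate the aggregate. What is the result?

17194

loan_id=800: ✓ → 1773
loan_id=801: ✗
loan_id=802: ✓ → 1542
loan_id=803: ✓ → 1961
loan_id=804: ✓ → 2034
loan_id=805: ✓ → 824
loan_id=806: ✓ → 634
loan_id=807: ✓ → 2367
loan_id=808: ✓ → 1696
loan_id=809: ✓ → 1375
loan_id=810: ✓ → 1965
loan_id=811: ✗
loan_id=812: ✗
loan_id=813: ✓ → 1023
current_sum = 1773 + 1542 + 1961 + 2034 + 824 + 634 + 2367 + 1696 + 1375 + 1965 + 1023 = 17194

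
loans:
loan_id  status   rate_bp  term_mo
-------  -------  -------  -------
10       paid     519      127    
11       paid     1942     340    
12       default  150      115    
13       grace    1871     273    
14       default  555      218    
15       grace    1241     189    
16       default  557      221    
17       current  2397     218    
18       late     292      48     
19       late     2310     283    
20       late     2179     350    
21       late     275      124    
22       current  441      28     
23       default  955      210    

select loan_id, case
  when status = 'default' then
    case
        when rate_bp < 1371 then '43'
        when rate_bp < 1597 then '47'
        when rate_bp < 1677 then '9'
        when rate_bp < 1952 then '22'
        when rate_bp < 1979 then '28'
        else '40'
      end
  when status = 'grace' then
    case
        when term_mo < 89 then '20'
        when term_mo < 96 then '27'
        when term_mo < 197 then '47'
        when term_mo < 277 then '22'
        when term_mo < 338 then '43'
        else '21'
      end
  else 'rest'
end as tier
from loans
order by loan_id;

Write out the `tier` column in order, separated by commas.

rest, rest, 43, 22, 43, 47, 43, rest, rest, rest, rest, rest, rest, 43

loan_id=10: status='paid' → outer ELSE → rest
loan_id=11: status='paid' → outer ELSE → rest
loan_id=12: status='default' → inner[rate_bp < 1371] → 43
loan_id=13: status='grace' → inner[term_mo < 277] → 22
loan_id=14: status='default' → inner[rate_bp < 1371] → 43
loan_id=15: status='grace' → inner[term_mo < 197] → 47
loan_id=16: status='default' → inner[rate_bp < 1371] → 43
loan_id=17: status='current' → outer ELSE → rest
loan_id=18: status='late' → outer ELSE → rest
loan_id=19: status='late' → outer ELSE → rest
loan_id=20: status='late' → outer ELSE → rest
loan_id=21: status='late' → outer ELSE → rest
loan_id=22: status='current' → outer ELSE → rest
loan_id=23: status='default' → inner[rate_bp < 1371] → 43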